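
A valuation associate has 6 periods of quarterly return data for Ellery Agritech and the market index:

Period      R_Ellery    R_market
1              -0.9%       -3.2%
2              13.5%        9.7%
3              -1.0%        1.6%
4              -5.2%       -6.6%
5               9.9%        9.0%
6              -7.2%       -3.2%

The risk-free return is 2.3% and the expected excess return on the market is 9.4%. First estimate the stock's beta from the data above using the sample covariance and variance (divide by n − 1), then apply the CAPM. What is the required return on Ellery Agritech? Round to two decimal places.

13.11%

Mean R_i = (-0.9 + 13.5 − 1.0 − 5.2 + 9.9 − 7.2) / 6 = 1.5167%
Mean R_m = (-3.2 + 9.7 + 1.6 − 6.6 + 9.0 − 3.2) / 6 = 1.2167%
Σ(R_i − R̄_i)(R_m − R̄_m) = 267.6183  ⇒  Cov = 267.6183 / 5 = 53.5237
Σ(R_m − R̄_m)² = 232.8083  ⇒  Var(R_m) = 232.8083 / 5 = 46.5617
β = Cov / Var(R_m) = 53.5237 / 46.5617 = 1.1495
E(R) = R_f + β × MRP = 2.3% + 1.1495 × 9.4% = 13.11%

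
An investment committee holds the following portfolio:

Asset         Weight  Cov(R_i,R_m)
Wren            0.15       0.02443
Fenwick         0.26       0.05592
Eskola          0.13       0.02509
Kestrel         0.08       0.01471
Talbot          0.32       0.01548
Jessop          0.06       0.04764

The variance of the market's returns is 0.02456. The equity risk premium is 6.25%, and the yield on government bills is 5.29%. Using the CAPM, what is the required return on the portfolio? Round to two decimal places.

β_Wren = 0.02443 / 0.02456 = 0.9947
β_Fenwick = 0.05592 / 0.02456 = 2.2769
β_Eskola = 0.02509 / 0.02456 = 1.0216
β_Kestrel = 0.01471 / 0.02456 = 0.5989
β_Talbot = 0.01548 / 0.02456 = 0.6303
β_Jessop = 0.04764 / 0.02456 = 1.9397
β_P = Σ w_i β_i = 0.15×0.9947 + 0.26×2.2769 + 0.13×1.0216 + 0.08×0.5989 + 0.32×0.6303 + 0.06×1.9397 = 1.2400
E(R_P) = R_f + β_P × MRP = 5.29% + 1.2400 × 6.25% = 13.04%

13.04%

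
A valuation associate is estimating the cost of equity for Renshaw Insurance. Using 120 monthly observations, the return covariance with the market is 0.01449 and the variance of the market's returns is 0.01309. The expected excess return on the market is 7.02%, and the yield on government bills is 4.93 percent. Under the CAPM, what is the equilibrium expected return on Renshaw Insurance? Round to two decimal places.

12.70%

β = Cov(R_i, R_m) / Var(R_m) = 0.01449 / 0.01309 = 1.1070
E(R) = R_f + β × MRP = 4.93% + 1.1070 × 7.02% = 12.70%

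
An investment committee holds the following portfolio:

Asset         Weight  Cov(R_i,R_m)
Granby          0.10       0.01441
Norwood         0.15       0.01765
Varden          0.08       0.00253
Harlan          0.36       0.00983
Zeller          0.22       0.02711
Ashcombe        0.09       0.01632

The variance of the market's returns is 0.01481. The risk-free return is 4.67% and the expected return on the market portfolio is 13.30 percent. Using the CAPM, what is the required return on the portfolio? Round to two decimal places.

13.56%

β_Granby = 0.01441 / 0.01481 = 0.9730
β_Norwood = 0.01765 / 0.01481 = 1.1918
β_Varden = 0.00253 / 0.01481 = 0.1708
β_Harlan = 0.00983 / 0.01481 = 0.6637
β_Zeller = 0.02711 / 0.01481 = 1.8305
β_Ashcombe = 0.01632 / 0.01481 = 1.1020
β_P = Σ w_i β_i = 0.10×0.9730 + 0.15×1.1918 + 0.08×0.1708 + 0.36×0.6637 + 0.22×1.8305 + 0.09×1.1020 = 1.0306
MRP = 13.30% − 4.67% = 8.63%
E(R_P) = R_f + β_P × MRP = 4.67% + 1.0306 × 8.63% = 13.56%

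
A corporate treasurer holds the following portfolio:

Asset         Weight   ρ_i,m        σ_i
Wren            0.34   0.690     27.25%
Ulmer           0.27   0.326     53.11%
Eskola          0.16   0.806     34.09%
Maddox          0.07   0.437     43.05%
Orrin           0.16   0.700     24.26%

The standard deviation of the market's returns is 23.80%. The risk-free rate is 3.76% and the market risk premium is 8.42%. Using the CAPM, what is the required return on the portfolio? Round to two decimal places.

10.66%

β_Wren = 0.690 × 27.25% / 23.80% = 0.7900
β_Ulmer = 0.326 × 53.11% / 23.80% = 0.7275
β_Eskola = 0.806 × 34.09% / 23.80% = 1.1545
β_Maddox = 0.437 × 43.05% / 23.80% = 0.7905
β_Orrin = 0.700 × 24.26% / 23.80% = 0.7135
β_P = Σ w_i β_i = 0.34×0.7900 + 0.27×0.7275 + 0.16×1.1545 + 0.07×0.7905 + 0.16×0.7135 = 0.8192
E(R_P) = R_f + β_P × MRP = 3.76% + 0.8192 × 8.42% = 10.66%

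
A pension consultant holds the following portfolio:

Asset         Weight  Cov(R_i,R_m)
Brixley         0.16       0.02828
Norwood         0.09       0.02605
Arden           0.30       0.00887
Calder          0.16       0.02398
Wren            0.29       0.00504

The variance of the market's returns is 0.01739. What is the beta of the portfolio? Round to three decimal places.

0.853

β_Brixley = 0.02828 / 0.01739 = 1.6262
β_Norwood = 0.02605 / 0.01739 = 1.4980
β_Arden = 0.00887 / 0.01739 = 0.5101
β_Calder = 0.02398 / 0.01739 = 1.3790
β_Wren = 0.00504 / 0.01739 = 0.2898
β_P = Σ w_i β_i = 0.16×1.6262 + 0.09×1.4980 + 0.30×0.5101 + 0.16×1.3790 + 0.29×0.2898 = 0.8527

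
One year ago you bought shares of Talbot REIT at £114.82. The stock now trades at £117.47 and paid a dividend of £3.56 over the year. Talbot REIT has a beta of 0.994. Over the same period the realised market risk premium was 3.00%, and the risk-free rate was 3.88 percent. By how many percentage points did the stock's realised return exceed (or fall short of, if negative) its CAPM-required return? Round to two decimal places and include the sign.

-1.45%

Realised HPR = (P1 + D1 − P0) / P0 = (117.47 + 3.56 − 114.82) / 114.82 = 6.21 / 114.82 = 5.4085%
CAPM required = R_f + β·MRP = 3.88% + 0.994 × 3.00% = 6.86200%
α = realised − required = 5.4085% − 6.86200% = -1.45%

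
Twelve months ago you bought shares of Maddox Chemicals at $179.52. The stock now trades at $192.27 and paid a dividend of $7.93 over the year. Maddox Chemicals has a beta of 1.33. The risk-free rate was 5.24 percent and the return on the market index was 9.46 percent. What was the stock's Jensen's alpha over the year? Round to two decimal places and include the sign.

+0.67%

Realised HPR = (P1 + D1 − P0) / P0 = (192.27 + 7.93 − 179.52) / 179.52 = 20.68 / 179.52 = 11.5196%
MRP = 9.46% − 5.24% = 4.22%
CAPM required = R_f + β·MRP = 5.24% + 1.33 × 4.22% = 10.8526%
α = realised − required = 11.5196% − 10.8526% = +0.67%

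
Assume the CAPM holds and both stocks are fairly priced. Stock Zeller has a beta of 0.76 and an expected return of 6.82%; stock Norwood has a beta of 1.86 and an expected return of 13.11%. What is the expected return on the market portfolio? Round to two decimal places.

Both satisfy E(R) = R_f + β·MRP, so the slope of the SML is
MRP = (13.11% − 6.82%) / (1.86 − 0.76) = 6.29% / 1.10 = 5.7182%
R_f = E(R_Zeller) − β_Zeller·MRP = 6.82% − 0.76 × 5.7182% = 2.4742%
E(R_m) = R_f + MRP = 2.4742% + 5.7182% = 8.19%

8.19%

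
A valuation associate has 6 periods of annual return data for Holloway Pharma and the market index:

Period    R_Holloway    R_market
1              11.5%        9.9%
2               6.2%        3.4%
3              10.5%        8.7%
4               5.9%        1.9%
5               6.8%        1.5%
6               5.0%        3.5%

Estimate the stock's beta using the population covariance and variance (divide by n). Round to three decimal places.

Mean R_i = (11.5 + 6.2 + 10.5 + 5.9 + 6.8 + 5.0) / 6 = 7.6500%
Mean R_m = (9.9 + 3.4 + 8.7 + 1.9 + 1.5 + 3.5) / 6 = 4.8167%
Σ(R_i − R̄_i)(R_m − R̄_m) = 44.1050  ⇒  Cov = 44.1050 / 6 = 7.3508
Σ(R_m − R̄_m)² = 64.1683  ⇒  Var(R_m) = 64.1683 / 6 = 10.6947
β = Cov / Var(R_m) = 7.3508 / 10.6947 = 0.6873

0.687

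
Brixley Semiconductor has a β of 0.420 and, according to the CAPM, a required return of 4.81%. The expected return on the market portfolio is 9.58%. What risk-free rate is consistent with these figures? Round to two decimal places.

E(R) = R_f + β(E(R_m) − R_f) = R_f(1 − β) + β·E(R_m)
4.81% = R_f × (1 − 0.420) + 0.420 × 9.58%
4.81% = R_f × 0.580 + 4.02360%
R_f = (4.81% − 4.02360%) / 0.580 = 1.36%

1.36%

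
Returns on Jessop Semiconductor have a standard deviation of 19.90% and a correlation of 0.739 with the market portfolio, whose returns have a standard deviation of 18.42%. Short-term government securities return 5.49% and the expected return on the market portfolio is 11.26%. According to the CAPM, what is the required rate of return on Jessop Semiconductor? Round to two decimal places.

β = ρ × σ_i / σ_m = 0.739 × 19.90% / 18.42% = 0.7984
MRP = 11.26% − 5.49% = 5.77%
E(R) = 5.49% + 0.7984 × 5.77% = 10.10%

10.10%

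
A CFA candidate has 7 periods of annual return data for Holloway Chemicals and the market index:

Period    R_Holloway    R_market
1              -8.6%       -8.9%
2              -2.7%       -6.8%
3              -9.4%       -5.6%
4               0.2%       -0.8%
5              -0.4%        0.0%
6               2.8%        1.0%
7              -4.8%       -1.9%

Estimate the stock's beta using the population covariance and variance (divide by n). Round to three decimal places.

0.972

Mean R_i = (-8.6 − 2.7 − 9.4 + 0.2 − 0.4 + 2.8 − 4.8) / 7 = -3.2714%
Mean R_m = (-8.9 − 6.8 − 5.6 − 0.8 + 0.0 + 1.0 − 1.9) / 7 = -3.2857%
Σ(R_i − R̄_i)(R_m − R̄_m) = 84.0571  ⇒  Cov = 84.0571 / 7 = 12.0082
Σ(R_m − R̄_m)² = 86.4886  ⇒  Var(R_m) = 86.4886 / 7 = 12.3555
β = Cov / Var(R_m) = 12.0082 / 12.3555 = 0.9719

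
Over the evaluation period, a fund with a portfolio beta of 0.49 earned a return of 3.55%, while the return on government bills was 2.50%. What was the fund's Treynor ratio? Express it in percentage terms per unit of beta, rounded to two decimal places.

2.14%

Treynor = (R_P − R_f) / β_P = (3.55% − 2.50%) / 0.4900 = 1.05% / 0.4900 = 2.14%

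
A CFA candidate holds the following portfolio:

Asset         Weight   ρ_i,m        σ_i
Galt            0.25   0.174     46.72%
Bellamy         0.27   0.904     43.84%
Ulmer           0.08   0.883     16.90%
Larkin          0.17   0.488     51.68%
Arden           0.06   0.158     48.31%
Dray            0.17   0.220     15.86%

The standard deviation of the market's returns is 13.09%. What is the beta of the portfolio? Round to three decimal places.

1.472

β_Galt = 0.174 × 46.72% / 13.09% = 0.6210
β_Bellamy = 0.904 × 43.84% / 13.09% = 3.0276
β_Ulmer = 0.883 × 16.90% / 13.09% = 1.1400
β_Larkin = 0.488 × 51.68% / 13.09% = 1.9266
β_Arden = 0.158 × 48.31% / 13.09% = 0.5831
β_Dray = 0.220 × 15.86% / 13.09% = 0.2666
β_P = Σ w_i β_i = 0.25×0.6210 + 0.27×3.0276 + 0.08×1.1400 + 0.17×1.9266 + 0.06×0.5831 + 0.17×0.2666 = 1.4717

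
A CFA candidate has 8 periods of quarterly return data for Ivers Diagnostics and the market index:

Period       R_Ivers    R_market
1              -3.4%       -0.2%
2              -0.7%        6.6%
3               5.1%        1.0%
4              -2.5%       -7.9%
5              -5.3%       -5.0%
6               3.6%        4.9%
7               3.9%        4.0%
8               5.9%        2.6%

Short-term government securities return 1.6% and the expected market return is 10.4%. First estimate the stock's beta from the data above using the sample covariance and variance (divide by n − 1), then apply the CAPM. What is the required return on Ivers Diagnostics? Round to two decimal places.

Mean R_i = (-3.4 − 0.7 + 5.1 − 2.5 − 5.3 + 3.6 + 3.9 + 5.9) / 8 = 0.8250%
Mean R_m = (-0.2 + 6.6 + 1.0 − 7.9 − 5.0 + 4.9 + 4.0 + 2.6) / 8 = 0.7500%
Σ(R_i − R̄_i)(R_m − R̄_m) = 91.0400  ⇒  Cov = 91.0400 / 7 = 13.0057
Σ(R_m − R̄_m)² = 174.2800  ⇒  Var(R_m) = 174.2800 / 7 = 24.8971
β = Cov / Var(R_m) = 13.0057 / 24.8971 = 0.5224
MRP = 10.4% − 1.6% = 8.80%
E(R) = R_f + β × MRP = 1.6% + 0.5224 × 8.8% = 6.20%

6.20%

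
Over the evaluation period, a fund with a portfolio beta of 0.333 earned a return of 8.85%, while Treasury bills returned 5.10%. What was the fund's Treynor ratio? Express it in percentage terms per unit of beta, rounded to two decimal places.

11.26%

Treynor = (R_P − R_f) / β_P = (8.85% − 5.10%) / 0.3330 = 3.75% / 0.3330 = 11.26%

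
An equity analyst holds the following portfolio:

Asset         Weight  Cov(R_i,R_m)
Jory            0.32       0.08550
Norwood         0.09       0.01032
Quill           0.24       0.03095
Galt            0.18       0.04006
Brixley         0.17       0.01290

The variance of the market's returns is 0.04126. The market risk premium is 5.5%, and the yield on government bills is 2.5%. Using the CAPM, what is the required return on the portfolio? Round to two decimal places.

β_Jory = 0.08550 / 0.04126 = 2.0722
β_Norwood = 0.01032 / 0.04126 = 0.2501
β_Quill = 0.03095 / 0.04126 = 0.7501
β_Galt = 0.04006 / 0.04126 = 0.9709
β_Brixley = 0.01290 / 0.04126 = 0.3127
β_P = Σ w_i β_i = 0.32×2.0722 + 0.09×0.2501 + 0.24×0.7501 + 0.18×0.9709 + 0.17×0.3127 = 1.0936
E(R_P) = R_f + β_P × MRP = 2.5% + 1.0936 × 5.5% = 8.51%

8.51%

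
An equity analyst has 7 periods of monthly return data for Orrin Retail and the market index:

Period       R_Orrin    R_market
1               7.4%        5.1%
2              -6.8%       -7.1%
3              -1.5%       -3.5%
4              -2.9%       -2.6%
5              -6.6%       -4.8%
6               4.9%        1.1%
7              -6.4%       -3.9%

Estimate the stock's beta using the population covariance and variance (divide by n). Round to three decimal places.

1.346

Mean R_i = (7.4 − 6.8 − 1.5 − 2.9 − 6.6 + 4.9 − 6.4) / 7 = -1.7000%
Mean R_m = (5.1 − 7.1 − 3.5 − 2.6 − 4.8 + 1.1 − 3.9) / 7 = -2.2429%
Σ(R_i − R̄_i)(R_m − R̄_m) = 134.1500  ⇒  Cov = 134.1500 / 7 = 19.1643
Σ(R_m − R̄_m)² = 99.6771  ⇒  Var(R_m) = 99.6771 / 7 = 14.2396
β = Cov / Var(R_m) = 19.1643 / 14.2396 = 1.3458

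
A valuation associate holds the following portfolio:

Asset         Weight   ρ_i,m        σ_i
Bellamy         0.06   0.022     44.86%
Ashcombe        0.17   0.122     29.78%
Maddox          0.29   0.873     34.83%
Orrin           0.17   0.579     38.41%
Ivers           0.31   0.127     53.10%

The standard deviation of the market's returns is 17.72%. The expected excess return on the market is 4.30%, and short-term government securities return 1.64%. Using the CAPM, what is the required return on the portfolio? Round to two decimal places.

5.37%

β_Bellamy = 0.022 × 44.86% / 17.72% = 0.0557
β_Ashcombe = 0.122 × 29.78% / 17.72% = 0.2050
β_Maddox = 0.873 × 34.83% / 17.72% = 1.7159
β_Orrin = 0.579 × 38.41% / 17.72% = 1.2550
β_Ivers = 0.127 × 53.10% / 17.72% = 0.3806
β_P = Σ w_i β_i = 0.06×0.0557 + 0.17×0.2050 + 0.29×1.7159 + 0.17×1.2550 + 0.31×0.3806 = 0.8671
E(R_P) = R_f + β_P × MRP = 1.64% + 0.8671 × 4.30% = 5.37%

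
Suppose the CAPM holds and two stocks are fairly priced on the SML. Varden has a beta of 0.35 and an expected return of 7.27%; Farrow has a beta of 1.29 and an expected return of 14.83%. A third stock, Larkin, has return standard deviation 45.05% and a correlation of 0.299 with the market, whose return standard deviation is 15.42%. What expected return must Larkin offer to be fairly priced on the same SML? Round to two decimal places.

MRP = (14.83% − 7.27%) / (1.29 − 0.35) = 8.0426%
R_f = 7.27% − 0.35 × 8.0426% = 4.4551%
β_Larkin = ρ·σ_i/σ_m = 0.299 × 45.05 / 15.42 = 0.8735
E(R_Larkin) = R_f + β × MRP = 4.4551% + 0.8735 × 8.0426% = 11.48%

11.48%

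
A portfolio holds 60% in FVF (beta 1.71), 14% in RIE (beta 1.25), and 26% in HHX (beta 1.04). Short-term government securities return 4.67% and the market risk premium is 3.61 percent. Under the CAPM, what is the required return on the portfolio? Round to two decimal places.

β_P = Σ w_i β_i = 0.60×1.71 + 0.14×1.25 + 0.26×1.04 = 1.4714
E(R_P) = R_f + β_P × MRP = 4.67% + 1.4714 × 3.61% = 9.98%

9.98%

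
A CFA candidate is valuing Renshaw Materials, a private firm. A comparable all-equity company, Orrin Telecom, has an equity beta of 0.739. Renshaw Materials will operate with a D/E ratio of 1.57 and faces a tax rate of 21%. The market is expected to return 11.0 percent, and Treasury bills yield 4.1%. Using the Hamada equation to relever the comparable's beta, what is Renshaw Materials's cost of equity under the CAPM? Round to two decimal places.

β_L = β_U × [1 + (1 − t)(D/E)] = 0.739 × [1 + (1 − 0.21) × 1.57]
    = 0.739 × [1 + 0.79 × 1.57] = 0.739 × 2.2403 = 1.6556
MRP = 11.0% − 4.1% = 6.90%
E(R) = R_f + β_L × MRP = 4.1% + 1.6556 × 6.9% = 15.52%

15.52%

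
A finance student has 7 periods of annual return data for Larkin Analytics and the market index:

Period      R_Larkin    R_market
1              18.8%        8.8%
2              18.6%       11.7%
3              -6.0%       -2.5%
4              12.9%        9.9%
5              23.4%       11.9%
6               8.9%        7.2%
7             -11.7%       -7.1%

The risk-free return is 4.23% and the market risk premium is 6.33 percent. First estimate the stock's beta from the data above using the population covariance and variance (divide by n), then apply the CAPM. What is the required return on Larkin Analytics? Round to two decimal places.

15.22%

Mean R_i = (18.8 + 18.6 − 6.0 + 12.9 + 23.4 + 8.9 − 11.7) / 7 = 9.2714%
Mean R_m = (8.8 + 11.7 − 2.5 + 9.9 + 11.9 + 7.2 − 7.1) / 7 = 5.7000%
Σ(R_i − R̄_i)(R_m − R̄_m) = 581.4500  ⇒  Cov = 581.4500 / 7 = 83.0643
Σ(R_m − R̄_m)² = 335.0200  ⇒  Var(R_m) = 335.0200 / 7 = 47.8600
β = Cov / Var(R_m) = 83.0643 / 47.8600 = 1.7356
E(R) = R_f + β × MRP = 4.23% + 1.7356 × 6.33% = 15.22%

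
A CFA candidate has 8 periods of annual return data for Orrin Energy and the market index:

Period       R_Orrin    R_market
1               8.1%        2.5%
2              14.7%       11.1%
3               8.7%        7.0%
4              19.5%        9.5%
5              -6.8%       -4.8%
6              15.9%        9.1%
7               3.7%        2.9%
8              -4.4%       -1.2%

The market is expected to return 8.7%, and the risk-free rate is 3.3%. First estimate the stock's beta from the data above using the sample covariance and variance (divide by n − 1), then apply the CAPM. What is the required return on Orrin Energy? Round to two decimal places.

Mean R_i = (8.1 + 14.7 + 8.7 + 19.5 − 6.8 + 15.9 + 3.7 − 4.4) / 8 = 7.4250%
Mean R_m = (2.5 + 11.1 + 7.0 + 9.5 − 4.8 + 9.1 + 2.9 − 1.2) / 8 = 4.5125%
Σ(R_i − R̄_i)(R_m − R̄_m) = 354.8675  ⇒  Cov = 354.8675 / 7 = 50.6954
Σ(R_m − R̄_m)² = 221.5088  ⇒  Var(R_m) = 221.5088 / 7 = 31.6441
β = Cov / Var(R_m) = 50.6954 / 31.6441 = 1.6020
MRP = 8.7% − 3.3% = 5.40%
E(R) = R_f + β × MRP = 3.3% + 1.6020 × 5.4% = 11.95%

11.95%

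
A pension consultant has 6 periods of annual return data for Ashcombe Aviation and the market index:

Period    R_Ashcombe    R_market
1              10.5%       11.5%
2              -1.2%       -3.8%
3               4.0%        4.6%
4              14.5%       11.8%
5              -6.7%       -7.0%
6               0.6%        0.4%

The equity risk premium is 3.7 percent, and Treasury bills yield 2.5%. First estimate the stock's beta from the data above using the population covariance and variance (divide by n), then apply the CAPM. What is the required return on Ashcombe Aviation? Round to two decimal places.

6.12%

Mean R_i = (10.5 − 1.2 + 4.0 + 14.5 − 6.7 + 0.6) / 6 = 3.6167%
Mean R_m = (11.5 − 3.8 + 4.6 + 11.8 − 7.0 + 0.4) / 6 = 2.9167%
Σ(R_i − R̄_i)(R_m − R̄_m) = 298.6583  ⇒  Cov = 298.6583 / 6 = 49.7764
Σ(R_m − R̄_m)² = 305.2083  ⇒  Var(R_m) = 305.2083 / 6 = 50.8681
β = Cov / Var(R_m) = 49.7764 / 50.8681 = 0.9785
E(R) = R_f + β × MRP = 2.5% + 0.9785 × 3.7% = 6.12%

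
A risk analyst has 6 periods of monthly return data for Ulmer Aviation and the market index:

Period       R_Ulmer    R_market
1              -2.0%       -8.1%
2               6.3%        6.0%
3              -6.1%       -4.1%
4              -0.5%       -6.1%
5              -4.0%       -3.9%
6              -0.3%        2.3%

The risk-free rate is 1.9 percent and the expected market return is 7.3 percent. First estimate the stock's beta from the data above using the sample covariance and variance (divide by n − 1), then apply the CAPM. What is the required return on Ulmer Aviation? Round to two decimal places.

4.96%

Mean R_i = (-2.0 + 6.3 − 6.1 − 0.5 − 4.0 − 0.3) / 6 = -1.1000%
Mean R_m = (-8.1 + 6.0 − 4.1 − 6.1 − 3.9 + 2.3) / 6 = -2.3167%
Σ(R_i − R̄_i)(R_m − R̄_m) = 81.6800  ⇒  Cov = 81.6800 / 5 = 16.3360
Σ(R_m − R̄_m)² = 143.9283  ⇒  Var(R_m) = 143.9283 / 5 = 28.7857
β = Cov / Var(R_m) = 16.3360 / 28.7857 = 0.5675
MRP = 7.3% − 1.9% = 5.40%
E(R) = R_f + β × MRP = 1.9% + 0.5675 × 5.4% = 4.96%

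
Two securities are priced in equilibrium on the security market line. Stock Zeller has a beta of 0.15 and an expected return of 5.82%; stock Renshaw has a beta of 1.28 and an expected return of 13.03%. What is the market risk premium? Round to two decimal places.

Both satisfy E(R) = R_f + β·MRP, so the slope of the SML is
MRP = (13.03% − 5.82%) / (1.28 − 0.15) = 7.21% / 1.13 = 6.3805%

6.38%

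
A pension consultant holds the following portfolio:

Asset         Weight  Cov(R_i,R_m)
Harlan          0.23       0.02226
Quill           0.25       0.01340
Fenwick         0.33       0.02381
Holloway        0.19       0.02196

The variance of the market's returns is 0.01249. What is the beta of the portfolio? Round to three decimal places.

β_Harlan = 0.02226 / 0.01249 = 1.7822
β_Quill = 0.01340 / 0.01249 = 1.0729
β_Fenwick = 0.02381 / 0.01249 = 1.9063
β_Holloway = 0.02196 / 0.01249 = 1.7582
β_P = Σ w_i β_i = 0.23×1.7822 + 0.25×1.0729 + 0.33×1.9063 + 0.19×1.7582 = 1.6413

1.641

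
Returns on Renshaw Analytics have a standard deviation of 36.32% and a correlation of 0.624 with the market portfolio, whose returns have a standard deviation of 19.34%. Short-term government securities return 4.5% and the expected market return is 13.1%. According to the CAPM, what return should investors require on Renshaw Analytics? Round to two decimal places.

14.58%

β = ρ × σ_i / σ_m = 0.624 × 36.32% / 19.34% = 1.1719
MRP = 13.1% − 4.5% = 8.60%
E(R) = 4.5% + 1.1719 × 8.6% = 14.58%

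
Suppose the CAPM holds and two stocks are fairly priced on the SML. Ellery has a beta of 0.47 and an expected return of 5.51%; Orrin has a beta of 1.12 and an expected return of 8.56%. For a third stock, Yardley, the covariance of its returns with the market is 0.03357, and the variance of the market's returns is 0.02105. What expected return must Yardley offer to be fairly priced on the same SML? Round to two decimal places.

10.79%

MRP = (8.56% − 5.51%) / (1.12 − 0.47) = 4.6923%
R_f = 5.51% − 0.47 × 4.6923% = 3.3046%
β_Yardley = Cov / Var(R_m) = 0.03357 / 0.02105 = 1.5948
E(R_Yardley) = R_f + β × MRP = 3.3046% + 1.5948 × 4.6923% = 10.79%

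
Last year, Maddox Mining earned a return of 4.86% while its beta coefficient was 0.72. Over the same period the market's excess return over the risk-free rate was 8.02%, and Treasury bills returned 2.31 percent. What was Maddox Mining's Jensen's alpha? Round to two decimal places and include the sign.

CAPM benchmark = R_f + β(R_m − R_f) = 2.31% + 0.72 × 8.02% = 8.0844%
α = actual − benchmark = 4.86% − 8.0844% = -3.22%

-3.22%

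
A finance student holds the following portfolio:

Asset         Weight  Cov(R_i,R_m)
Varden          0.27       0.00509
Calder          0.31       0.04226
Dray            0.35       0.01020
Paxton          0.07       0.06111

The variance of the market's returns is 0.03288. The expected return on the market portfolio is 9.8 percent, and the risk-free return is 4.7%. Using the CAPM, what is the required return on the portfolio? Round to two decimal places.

β_Varden = 0.00509 / 0.03288 = 0.1548
β_Calder = 0.04226 / 0.03288 = 1.2853
β_Dray = 0.01020 / 0.03288 = 0.3102
β_Paxton = 0.06111 / 0.03288 = 1.8586
β_P = Σ w_i β_i = 0.27×0.1548 + 0.31×1.2853 + 0.35×0.3102 + 0.07×1.8586 = 0.6789
MRP = 9.8% − 4.7% = 5.10%
E(R_P) = R_f + β_P × MRP = 4.7% + 0.6789 × 5.1% = 8.16%

8.16%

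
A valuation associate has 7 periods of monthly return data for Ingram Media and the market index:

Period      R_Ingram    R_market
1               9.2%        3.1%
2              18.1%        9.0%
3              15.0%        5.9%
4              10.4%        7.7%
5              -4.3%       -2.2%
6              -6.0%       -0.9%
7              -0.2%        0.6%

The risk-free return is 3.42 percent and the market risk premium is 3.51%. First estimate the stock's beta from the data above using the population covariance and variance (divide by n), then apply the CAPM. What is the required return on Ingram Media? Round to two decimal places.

Mean R_i = (9.2 + 18.1 + 15.0 + 10.4 − 4.3 − 6.0 − 0.2) / 7 = 6.0286%
Mean R_m = (3.1 + 9.0 + 5.9 + 7.7 − 2.2 − 0.9 + 0.6) / 7 = 3.3143%
Σ(R_i − R̄_i)(R_m − R̄_m) = 234.8771  ⇒  Cov = 234.8771 / 7 = 33.5539
Σ(R_m − R̄_m)² = 113.8286  ⇒  Var(R_m) = 113.8286 / 7 = 16.2612
β = Cov / Var(R_m) = 33.5539 / 16.2612 = 2.0634
E(R) = R_f + β × MRP = 3.42% + 2.0634 × 3.51% = 10.66%

10.66%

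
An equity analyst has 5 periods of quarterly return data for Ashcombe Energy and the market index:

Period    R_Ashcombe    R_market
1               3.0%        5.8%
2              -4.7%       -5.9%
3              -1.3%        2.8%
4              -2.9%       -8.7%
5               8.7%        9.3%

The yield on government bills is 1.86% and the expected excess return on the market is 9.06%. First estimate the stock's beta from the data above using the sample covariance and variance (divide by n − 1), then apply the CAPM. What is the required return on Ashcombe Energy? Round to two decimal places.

7.45%

Mean R_i = (3.0 − 4.7 − 1.3 − 2.9 + 8.7) / 5 = 0.5600%
Mean R_m = (5.8 − 5.9 + 2.8 − 8.7 + 9.3) / 5 = 0.6600%
Σ(R_i − R̄_i)(R_m − R̄_m) = 145.7820  ⇒  Cov = 145.7820 / 4 = 36.4455
Σ(R_m − R̄_m)² = 236.2920  ⇒  Var(R_m) = 236.2920 / 4 = 59.0730
β = Cov / Var(R_m) = 36.4455 / 59.0730 = 0.6170
E(R) = R_f + β × MRP = 1.86% + 0.6170 × 9.06% = 7.45%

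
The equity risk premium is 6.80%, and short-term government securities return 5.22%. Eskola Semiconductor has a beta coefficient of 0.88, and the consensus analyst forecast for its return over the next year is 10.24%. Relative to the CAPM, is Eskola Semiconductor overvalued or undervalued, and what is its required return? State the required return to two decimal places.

Overvalued; required return 11.20%

Required return = R_f + β·MRP = 5.22% + 0.88 × 6.80% = 11.20%
Forecast 10.24% < required 11.20% → the stock plots below the SML → overvalued.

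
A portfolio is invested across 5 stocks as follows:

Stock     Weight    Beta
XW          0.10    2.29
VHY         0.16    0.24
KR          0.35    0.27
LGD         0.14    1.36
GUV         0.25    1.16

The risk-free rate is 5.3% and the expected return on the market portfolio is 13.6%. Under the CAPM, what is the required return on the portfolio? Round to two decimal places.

β_P = Σ w_i β_i = 0.10×2.29 + 0.16×0.24 + 0.35×0.27 + 0.14×1.36 + 0.25×1.16 = 0.8423
MRP = 13.6% − 5.3% = 8.30%
E(R_P) = R_f + β_P × MRP = 5.3% + 0.8423 × 8.3% = 12.29%

12.29%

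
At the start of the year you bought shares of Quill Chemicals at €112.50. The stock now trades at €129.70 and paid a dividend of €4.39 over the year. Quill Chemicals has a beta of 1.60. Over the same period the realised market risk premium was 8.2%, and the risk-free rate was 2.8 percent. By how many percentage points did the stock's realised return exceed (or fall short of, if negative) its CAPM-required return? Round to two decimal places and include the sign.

Realised HPR = (P1 + D1 − P0) / P0 = (129.70 + 4.39 − 112.50) / 112.50 = 21.59 / 112.50 = 19.1911%
CAPM required = R_f + β·MRP = 2.8% + 1.60 × 8.2% = 15.9200%
α = realised − required = 19.1911% − 15.9200% = +3.27%

+3.27%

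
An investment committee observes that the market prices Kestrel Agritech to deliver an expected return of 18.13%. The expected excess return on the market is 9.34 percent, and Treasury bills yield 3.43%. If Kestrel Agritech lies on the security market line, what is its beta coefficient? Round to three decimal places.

β = (E(R) − R_f) / MRP = (18.13% − 3.43%) / 9.34% = 14.70% / 9.34% = 1.574

1.574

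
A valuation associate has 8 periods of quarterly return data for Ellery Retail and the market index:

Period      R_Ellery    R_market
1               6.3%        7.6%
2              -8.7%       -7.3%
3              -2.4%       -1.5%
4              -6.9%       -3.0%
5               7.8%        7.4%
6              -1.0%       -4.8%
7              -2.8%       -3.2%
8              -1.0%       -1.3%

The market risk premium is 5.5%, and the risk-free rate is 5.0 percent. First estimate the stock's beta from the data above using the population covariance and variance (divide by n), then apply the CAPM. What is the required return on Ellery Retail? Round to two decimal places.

Mean R_i = (6.3 − 8.7 − 2.4 − 6.9 + 7.8 − 1.0 − 2.8 − 1.0) / 8 = -1.0875%
Mean R_m = (7.6 − 7.3 − 1.5 − 3.0 + 7.4 − 4.8 − 3.2 − 1.3) / 8 = -0.7625%
Σ(R_i − R̄_i)(R_m − R̄_m) = 201.8363  ⇒  Cov = 201.8363 / 8 = 25.2295
Σ(R_m − R̄_m)² = 207.3788  ⇒  Var(R_m) = 207.3788 / 8 = 25.9224
β = Cov / Var(R_m) = 25.2295 / 25.9224 = 0.9733
E(R) = R_f + β × MRP = 5.0% + 0.9733 × 5.5% = 10.35%

10.35%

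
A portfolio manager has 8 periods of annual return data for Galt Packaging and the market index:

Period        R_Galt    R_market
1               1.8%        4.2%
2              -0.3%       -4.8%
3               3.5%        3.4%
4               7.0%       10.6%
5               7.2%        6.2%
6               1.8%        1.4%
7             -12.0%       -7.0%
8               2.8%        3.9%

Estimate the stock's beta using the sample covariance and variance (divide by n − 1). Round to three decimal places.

Mean R_i = (1.8 − 0.3 + 3.5 + 7.0 + 7.2 + 1.8 − 12.0 + 2.8) / 8 = 1.4750%
Mean R_m = (4.2 − 4.8 + 3.4 + 10.6 + 6.2 + 1.4 − 7.0 + 3.9) / 8 = 2.2375%
Σ(R_i − R̄_i)(R_m − R̄_m) = 210.7775  ⇒  Cov = 210.7775 / 7 = 30.1111
Σ(R_m − R̄_m)² = 229.1588  ⇒  Var(R_m) = 229.1588 / 7 = 32.7370
β = Cov / Var(R_m) = 30.1111 / 32.7370 = 0.9198

0.920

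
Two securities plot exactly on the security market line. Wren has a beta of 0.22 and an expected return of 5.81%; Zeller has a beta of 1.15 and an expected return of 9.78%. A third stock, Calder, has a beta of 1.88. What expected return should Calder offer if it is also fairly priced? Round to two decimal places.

MRP (SML slope) = (9.78% − 5.81%) / (1.15 − 0.22) = 3.97% / 0.93 = 4.2688%
R_f (intercept) = 5.81% − 0.22 × 4.2688% = 4.8709%
E(R_Calder) = R_f + β × MRP = 4.8709% + 1.88 × 4.2688% = 12.90%

12.90%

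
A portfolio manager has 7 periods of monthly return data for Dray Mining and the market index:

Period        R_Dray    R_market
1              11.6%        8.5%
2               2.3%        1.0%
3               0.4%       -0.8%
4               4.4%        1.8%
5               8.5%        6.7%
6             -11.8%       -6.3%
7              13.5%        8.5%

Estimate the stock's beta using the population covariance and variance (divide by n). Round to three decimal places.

Mean R_i = (11.6 + 2.3 + 0.4 + 4.4 + 8.5 − 11.8 + 13.5) / 7 = 4.1286%
Mean R_m = (8.5 + 1.0 − 0.8 + 1.8 + 6.7 − 6.3 + 8.5) / 7 = 2.7714%
Σ(R_i − R̄_i)(R_m − R̄_m) = 274.4457  ⇒  Cov = 274.4457 / 7 = 39.2065
Σ(R_m − R̄_m)² = 180.1943  ⇒  Var(R_m) = 180.1943 / 7 = 25.7420
β = Cov / Var(R_m) = 39.2065 / 25.7420 = 1.5231

1.523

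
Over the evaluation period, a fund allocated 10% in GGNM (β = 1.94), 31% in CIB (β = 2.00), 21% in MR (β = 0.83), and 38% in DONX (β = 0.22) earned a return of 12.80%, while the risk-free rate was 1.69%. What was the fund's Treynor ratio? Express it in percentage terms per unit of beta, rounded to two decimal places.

10.36%

β_P = 0.10×1.94 + 0.31×2.00 + 0.21×0.83 + 0.38×0.22 = 1.0719
Treynor = (R_P − R_f) / β_P = (12.80% − 1.69%) / 1.0719 = 11.11% / 1.0719 = 10.36%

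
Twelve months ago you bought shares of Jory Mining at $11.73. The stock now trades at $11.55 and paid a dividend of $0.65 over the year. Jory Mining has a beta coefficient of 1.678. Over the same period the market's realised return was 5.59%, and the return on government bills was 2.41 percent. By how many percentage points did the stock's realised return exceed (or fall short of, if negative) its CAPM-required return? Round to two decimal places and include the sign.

-3.74%

Realised HPR = (P1 + D1 − P0) / P0 = (11.55 + 0.65 − 11.73) / 11.73 = 0.47 / 11.73 = 4.0068%
MRP = 5.59% − 2.41% = 3.18%
CAPM required = R_f + β·MRP = 2.41% + 1.678 × 3.18% = 7.74604%
α = realised − required = 4.0068% − 7.74604% = -3.74%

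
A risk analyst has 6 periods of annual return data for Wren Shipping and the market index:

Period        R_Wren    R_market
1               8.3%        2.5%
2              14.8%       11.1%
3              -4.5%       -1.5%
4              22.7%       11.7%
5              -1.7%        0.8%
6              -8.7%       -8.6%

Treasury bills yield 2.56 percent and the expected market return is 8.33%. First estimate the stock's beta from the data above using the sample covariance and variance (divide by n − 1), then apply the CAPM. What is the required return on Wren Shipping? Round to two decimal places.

Mean R_i = (8.3 + 14.8 − 4.5 + 22.7 − 1.7 − 8.7) / 6 = 5.1500%
Mean R_m = (2.5 + 11.1 − 1.5 + 11.7 + 0.8 − 8.6) / 6 = 2.6667%
Σ(R_i − R̄_i)(R_m − R̄_m) = 448.4300  ⇒  Cov = 448.4300 / 5 = 89.6860
Σ(R_m − R̄_m)² = 300.5333  ⇒  Var(R_m) = 300.5333 / 5 = 60.1067
β = Cov / Var(R_m) = 89.6860 / 60.1067 = 1.4921
MRP = 8.33% − 2.56% = 5.77%
E(R) = R_f + β × MRP = 2.56% + 1.4921 × 5.77% = 11.17%

11.17%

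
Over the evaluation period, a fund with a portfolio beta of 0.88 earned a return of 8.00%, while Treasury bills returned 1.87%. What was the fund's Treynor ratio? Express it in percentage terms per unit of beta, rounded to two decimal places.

6.97%

Treynor = (R_P − R_f) / β_P = (8.00% − 1.87%) / 0.8800 = 6.13% / 0.8800 = 6.97%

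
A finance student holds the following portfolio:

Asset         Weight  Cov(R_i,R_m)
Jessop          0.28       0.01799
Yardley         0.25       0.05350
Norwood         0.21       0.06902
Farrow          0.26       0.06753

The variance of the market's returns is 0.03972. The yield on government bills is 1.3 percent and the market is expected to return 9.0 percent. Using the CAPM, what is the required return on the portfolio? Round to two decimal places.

11.08%

β_Jessop = 0.01799 / 0.03972 = 0.4529
β_Yardley = 0.05350 / 0.03972 = 1.3469
β_Norwood = 0.06902 / 0.03972 = 1.7377
β_Farrow = 0.06753 / 0.03972 = 1.7002
β_P = Σ w_i β_i = 0.28×0.4529 + 0.25×1.3469 + 0.21×1.7377 + 0.26×1.7002 = 1.2705
MRP = 9.0% − 1.3% = 7.70%
E(R_P) = R_f + β_P × MRP = 1.3% + 1.2705 × 7.7% = 11.08%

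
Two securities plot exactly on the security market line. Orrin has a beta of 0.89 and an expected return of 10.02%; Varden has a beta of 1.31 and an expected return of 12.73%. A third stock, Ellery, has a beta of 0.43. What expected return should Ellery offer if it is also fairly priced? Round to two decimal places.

7.05%

MRP (SML slope) = (12.73% − 10.02%) / (1.31 − 0.89) = 2.71% / 0.42 = 6.4524%
R_f (intercept) = 10.02% − 0.89 × 6.4524% = 4.2774%
E(R_Ellery) = R_f + β × MRP = 4.2774% + 0.43 × 6.4524% = 7.05%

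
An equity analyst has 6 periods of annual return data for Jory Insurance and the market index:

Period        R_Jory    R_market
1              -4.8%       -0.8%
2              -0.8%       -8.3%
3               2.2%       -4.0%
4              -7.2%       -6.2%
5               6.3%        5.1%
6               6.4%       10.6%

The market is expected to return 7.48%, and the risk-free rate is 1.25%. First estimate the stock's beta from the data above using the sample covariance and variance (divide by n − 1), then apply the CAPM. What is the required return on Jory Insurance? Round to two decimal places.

Mean R_i = (-4.8 − 0.8 + 2.2 − 7.2 + 6.3 + 6.4) / 6 = 0.3500%
Mean R_m = (-0.8 − 8.3 − 4.0 − 6.2 + 5.1 + 10.6) / 6 = -0.6000%
Σ(R_i − R̄_i)(R_m − R̄_m) = 147.5500  ⇒  Cov = 147.5500 / 5 = 29.5100
Σ(R_m − R̄_m)² = 260.1800  ⇒  Var(R_m) = 260.1800 / 5 = 52.0360
β = Cov / Var(R_m) = 29.5100 / 52.0360 = 0.5671
MRP = 7.48% − 1.25% = 6.23%
E(R) = R_f + β × MRP = 1.25% + 0.5671 × 6.23% = 4.78%

4.78%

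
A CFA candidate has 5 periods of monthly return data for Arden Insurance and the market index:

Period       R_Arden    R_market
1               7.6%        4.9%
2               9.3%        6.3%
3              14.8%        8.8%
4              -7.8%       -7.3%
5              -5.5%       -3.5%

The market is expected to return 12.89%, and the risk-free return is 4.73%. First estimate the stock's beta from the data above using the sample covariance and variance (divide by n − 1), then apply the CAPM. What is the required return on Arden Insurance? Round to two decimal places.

Mean R_i = (7.6 + 9.3 + 14.8 − 7.8 − 5.5) / 5 = 3.6800%
Mean R_m = (4.9 + 6.3 + 8.8 − 7.3 − 3.5) / 5 = 1.8400%
Σ(R_i − R̄_i)(R_m − R̄_m) = 268.4040  ⇒  Cov = 268.4040 / 4 = 67.1010
Σ(R_m − R̄_m)² = 189.7520  ⇒  Var(R_m) = 189.7520 / 4 = 47.4380
β = Cov / Var(R_m) = 67.1010 / 47.4380 = 1.4145
MRP = 12.89% − 4.73% = 8.16%
E(R) = R_f + β × MRP = 4.73% + 1.4145 × 8.16% = 16.27%

16.27%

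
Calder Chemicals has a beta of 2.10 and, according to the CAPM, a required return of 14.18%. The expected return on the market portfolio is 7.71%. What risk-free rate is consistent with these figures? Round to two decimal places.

E(R) = R_f + β(E(R_m) − R_f) = R_f(1 − β) + β·E(R_m)
14.18% = R_f × (1 − 2.10) + 2.10 × 7.71%
14.18% = R_f × -1.10 + 16.1910%
R_f = (14.18% − 16.1910%) / -1.10 = 1.83%

1.83%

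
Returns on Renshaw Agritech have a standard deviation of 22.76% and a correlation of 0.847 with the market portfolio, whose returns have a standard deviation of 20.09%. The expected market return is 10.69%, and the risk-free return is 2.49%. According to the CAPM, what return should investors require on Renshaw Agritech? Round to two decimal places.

β = ρ × σ_i / σ_m = 0.847 × 22.76% / 20.09% = 0.9596
MRP = 10.69% − 2.49% = 8.20%
E(R) = 2.49% + 0.9596 × 8.20% = 10.36%

10.36%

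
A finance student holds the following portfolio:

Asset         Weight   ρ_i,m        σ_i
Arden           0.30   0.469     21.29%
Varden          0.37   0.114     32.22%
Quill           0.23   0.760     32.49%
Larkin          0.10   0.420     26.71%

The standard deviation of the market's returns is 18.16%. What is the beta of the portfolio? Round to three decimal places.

β_Arden = 0.469 × 21.29% / 18.16% = 0.5498
β_Varden = 0.114 × 32.22% / 18.16% = 0.2023
β_Quill = 0.760 × 32.49% / 18.16% = 1.3597
β_Larkin = 0.420 × 26.71% / 18.16% = 0.6177
β_P = Σ w_i β_i = 0.30×0.5498 + 0.37×0.2023 + 0.23×1.3597 + 0.10×0.6177 = 0.6143

0.614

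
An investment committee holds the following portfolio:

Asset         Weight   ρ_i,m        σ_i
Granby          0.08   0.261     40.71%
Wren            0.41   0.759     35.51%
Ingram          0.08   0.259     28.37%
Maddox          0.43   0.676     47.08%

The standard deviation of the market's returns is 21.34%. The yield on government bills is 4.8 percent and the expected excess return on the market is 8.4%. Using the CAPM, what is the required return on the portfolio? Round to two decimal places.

β_Granby = 0.261 × 40.71% / 21.34% = 0.4979
β_Wren = 0.759 × 35.51% / 21.34% = 1.2630
β_Ingram = 0.259 × 28.37% / 21.34% = 0.3443
β_Maddox = 0.676 × 47.08% / 21.34% = 1.4914
β_P = Σ w_i β_i = 0.08×0.4979 + 0.41×1.2630 + 0.08×0.3443 + 0.43×1.4914 = 1.2265
E(R_P) = R_f + β_P × MRP = 4.8% + 1.2265 × 8.4% = 15.10%

15.10%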